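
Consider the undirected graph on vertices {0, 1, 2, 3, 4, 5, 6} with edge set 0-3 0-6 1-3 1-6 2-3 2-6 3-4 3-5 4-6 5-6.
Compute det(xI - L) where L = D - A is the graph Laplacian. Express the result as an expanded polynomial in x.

x^7 - 20x^6 + 155x^5 - 600x^4 + 1240x^3 - 1312x^2 + 560x

Reading degrees in the order [0, 1, 2, 3, 4, 5, 6] gives [2, 2, 2, 5, 2, 2, 5]; set D = diag(2, 2, 2, 5, 2, 2, 5) and form L = D - A. L has integer entries, so p(x) = det(xI - L) has integer coefficients. Expanding the determinant yields x^7 - 20x^6 + 155x^5 - 600x^4 + 1240x^3 - 1312x^2 + 560x. The coefficient of x^6 equals -trace(L) = -20, matching the sum of degrees. By the matrix-tree theorem the graph has (1/7) * product of the nonzero eigenvalues = 80 spanning trees.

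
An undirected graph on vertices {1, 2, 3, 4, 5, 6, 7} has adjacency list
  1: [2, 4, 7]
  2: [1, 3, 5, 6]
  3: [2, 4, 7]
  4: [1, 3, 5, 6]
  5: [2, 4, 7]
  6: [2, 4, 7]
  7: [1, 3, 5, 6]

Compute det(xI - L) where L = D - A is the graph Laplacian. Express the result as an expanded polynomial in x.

Reading degrees in the order [1, 2, 3, 4, 5, 6, 7] gives [3, 4, 3, 4, 3, 3, 4]; set D = diag(3, 4, 3, 4, 3, 3, 4) and form L = D - A. Computing det(xI - L) by cofactor expansion (or equivalently via sum-over-permutations) gives x^7 - 24x^6 + 234x^5 - 1192x^4 + 3357x^3 - 4968x^2 + 3024x. The constant term is 0 because L is singular (the all-ones vector lies in its kernel).

x^7 - 24x^6 + 234x^5 - 1192x^4 + 3357x^3 - 4968x^2 + 3024x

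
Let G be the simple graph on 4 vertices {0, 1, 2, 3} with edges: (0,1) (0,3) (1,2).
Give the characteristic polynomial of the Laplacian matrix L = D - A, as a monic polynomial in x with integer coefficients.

x^4 - 6x^3 + 10x^2 - 4x

With the vertex order [0, 1, 2, 3], the degrees are [2, 2, 1, 1], giving D = diag(2, 2, 1, 1) and L = D - A. Computing det(xI - L) by cofactor expansion (or equivalently via sum-over-permutations) gives x^4 - 6x^3 + 10x^2 - 4x. The constant term is 0 because L is singular (the all-ones vector lies in its kernel). The eigenvalues sum to 6, which equals trace(L) = 2|E|.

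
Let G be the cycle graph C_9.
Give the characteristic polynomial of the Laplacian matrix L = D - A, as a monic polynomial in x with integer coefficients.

x^9 - 18x^8 + 135x^7 - 546x^6 + 1287x^5 - 1782x^4 + 1386x^3 - 540x^2 + 81x

The graph has 9 vertices and degree multiset [2, 2, 2, 2, 2, 2, 2, 2, 2]; D is the diagonal matrix of degrees and L = D - A. Computing det(xI - L) by cofactor expansion (or equivalently via sum-over-permutations) gives x^9 - 18x^8 + 135x^7 - 546x^6 + 1287x^5 - 1782x^4 + 1386x^3 - 540x^2 + 81x. The coefficient of x^8 equals -trace(L) = -18, matching the sum of degrees. The largest eigenvalue, 3.8794, is at most the vertex count 9. There is one zero in the spectrum, matching the 1 component.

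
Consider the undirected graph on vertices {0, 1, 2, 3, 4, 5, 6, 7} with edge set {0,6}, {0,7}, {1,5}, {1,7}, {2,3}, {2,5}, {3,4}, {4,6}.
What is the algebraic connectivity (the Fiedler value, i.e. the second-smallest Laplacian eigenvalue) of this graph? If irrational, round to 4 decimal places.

Reading degrees in the order [0, 1, 2, 3, 4, 5, 6, 7] gives [2, 2, 2, 2, 2, 2, 2, 2]; set D = diag(2, 2, 2, 2, 2, 2, 2, 2) and form L = D - A. Computing the eigenvalues of L and sorting gives [0, 0.5858, 0.5858, 2, 2, 3.4142, 3.4142, 4]. The Fiedler value lambda_2 = 0.5858 is strictly positive, so the graph is connected. The largest eigenvalue, 4, is at most the vertex count 8. There is one zero in the spectrum, matching the 1 component.

0.5858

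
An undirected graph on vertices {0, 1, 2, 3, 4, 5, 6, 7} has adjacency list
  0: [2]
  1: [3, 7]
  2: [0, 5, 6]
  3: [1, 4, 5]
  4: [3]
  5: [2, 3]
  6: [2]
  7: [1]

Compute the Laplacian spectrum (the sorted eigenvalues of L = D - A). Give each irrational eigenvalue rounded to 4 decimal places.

Reading degrees in the order [0, 1, 2, 3, 4, 5, 6, 7] gives [1, 2, 3, 3, 1, 2, 1, 1]; set D = diag(1, 2, 3, 3, 1, 2, 1, 1) and form L = D - A. L is symmetric positive semidefinite, so every eigenvalue is real and nonnegative.

[0, 0.2137, 0.6177, 1, 1.4977, 2.3537, 3.8408, 4.4763]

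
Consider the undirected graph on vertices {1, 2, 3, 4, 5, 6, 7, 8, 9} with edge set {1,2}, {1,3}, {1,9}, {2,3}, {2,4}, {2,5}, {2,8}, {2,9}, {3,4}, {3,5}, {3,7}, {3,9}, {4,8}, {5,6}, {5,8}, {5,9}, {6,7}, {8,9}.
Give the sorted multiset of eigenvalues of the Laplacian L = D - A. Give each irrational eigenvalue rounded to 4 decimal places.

Each diagonal entry of L is the vertex degree and each off-diagonal entry is -1 where an edge is present, 0 otherwise; in the order [1, 2, 3, 4, 5, 6, 7, 8, 9] the diagonal is [3, 6, 6, 3, 5, 2, 2, 4, 5]. L is symmetric positive semidefinite, so every eigenvalue is real and nonnegative. The single zero eigenvalue shows the graph is connected. By the matrix-tree theorem the graph has (1/9) * product of the nonzero eigenvalues = 5237 spanning trees.

[0, 1.0698, 2.5664, 2.6995, 3.7537, 5.1631, 6.2415, 7.0721, 7.4339]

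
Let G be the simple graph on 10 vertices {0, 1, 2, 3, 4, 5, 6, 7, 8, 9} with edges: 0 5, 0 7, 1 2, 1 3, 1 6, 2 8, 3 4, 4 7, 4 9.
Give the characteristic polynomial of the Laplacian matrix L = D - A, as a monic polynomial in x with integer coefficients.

x^10 - 18x^9 + 134x^8 - 536x^7 + 1254x^6 - 1752x^5 + 1432x^4 - 642x^3 + 138x^2 - 10x

Reading degrees in the order [0, 1, 2, 3, 4, 5, 6, 7, 8, 9] gives [2, 3, 2, 2, 3, 1, 1, 2, 1, 1]; set D = diag(2, 3, 2, 2, 3, 1, 1, 2, 1, 1) and form L = D - A. Computing det(xI - L) by cofactor expansion (or equivalently via sum-over-permutations) gives x^10 - 18x^9 + 134x^8 - 536x^7 + 1254x^6 - 1752x^5 + 1432x^4 - 642x^3 + 138x^2 - 10x. Since p(0) = det(-L) = 0, x divides p(x). The largest eigenvalue, 4.5340, is at most the vertex count 10.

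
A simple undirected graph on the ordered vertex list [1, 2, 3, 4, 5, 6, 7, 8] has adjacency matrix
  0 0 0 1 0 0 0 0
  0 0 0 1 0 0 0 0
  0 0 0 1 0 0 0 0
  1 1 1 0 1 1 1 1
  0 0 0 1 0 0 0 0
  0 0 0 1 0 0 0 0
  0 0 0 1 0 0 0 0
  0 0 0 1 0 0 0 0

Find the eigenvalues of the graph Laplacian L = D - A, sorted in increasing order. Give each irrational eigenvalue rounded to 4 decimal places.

[0, 1, 1, 1, 1, 1, 1, 8]

With the vertex order [1, 2, 3, 4, 5, 6, 7, 8], the degrees are [1, 1, 1, 7, 1, 1, 1, 1], giving D = diag(1, 1, 1, 7, 1, 1, 1, 1) and L = D - A. Since every row of L sums to 0, the all-ones vector is in the kernel and 0 is an eigenvalue. The single zero eigenvalue shows the graph is connected.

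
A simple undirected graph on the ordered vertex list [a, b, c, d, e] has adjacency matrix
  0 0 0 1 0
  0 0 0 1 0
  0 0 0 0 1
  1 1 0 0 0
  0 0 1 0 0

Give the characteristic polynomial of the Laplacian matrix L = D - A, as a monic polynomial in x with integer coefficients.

x^5 - 6x^4 + 11x^3 - 6x^2

With the vertex order [a, b, c, d, e], the degrees are [1, 1, 1, 2, 1], giving D = diag(1, 1, 1, 2, 1) and L = D - A. L has integer entries, so p(x) = det(xI - L) has integer coefficients. Expanding the determinant yields x^5 - 6x^4 + 11x^3 - 6x^2. Since p(0) = det(-L) = 0, x divides p(x). There are 2 zeros in the spectrum, matching the 2 components.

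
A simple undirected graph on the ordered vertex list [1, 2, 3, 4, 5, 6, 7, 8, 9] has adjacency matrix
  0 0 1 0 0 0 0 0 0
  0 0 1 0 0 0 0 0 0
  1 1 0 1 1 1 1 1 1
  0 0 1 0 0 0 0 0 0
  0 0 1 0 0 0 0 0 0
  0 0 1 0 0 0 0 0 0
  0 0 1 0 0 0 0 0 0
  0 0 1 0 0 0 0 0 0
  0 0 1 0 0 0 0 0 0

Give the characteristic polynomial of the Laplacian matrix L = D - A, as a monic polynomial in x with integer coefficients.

Each diagonal entry of L is the vertex degree and each off-diagonal entry is -1 where an edge is present, 0 otherwise; in the order [1, 2, 3, 4, 5, 6, 7, 8, 9] the diagonal is [1, 1, 8, 1, 1, 1, 1, 1, 1]. Computing det(xI - L) by cofactor expansion (or equivalently via sum-over-permutations) gives x^9 - 16x^8 + 84x^7 - 224x^6 + 350x^5 - 336x^4 + 196x^3 - 64x^2 + 9x. The coefficient of x^8 equals -trace(L) = -16, matching the sum of degrees. There is one zero in the spectrum, matching the 1 component.

x^9 - 16x^8 + 84x^7 - 224x^6 + 350x^5 - 336x^4 + 196x^3 - 64x^2 + 9x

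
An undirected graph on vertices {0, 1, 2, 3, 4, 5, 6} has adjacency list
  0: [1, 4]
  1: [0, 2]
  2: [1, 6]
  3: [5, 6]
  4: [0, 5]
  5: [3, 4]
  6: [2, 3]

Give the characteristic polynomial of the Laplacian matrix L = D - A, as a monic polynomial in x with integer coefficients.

With the vertex order [0, 1, 2, 3, 4, 5, 6], the degrees are [2, 2, 2, 2, 2, 2, 2], giving D = diag(2, 2, 2, 2, 2, 2, 2) and L = D - A. L has integer entries, so p(x) = det(xI - L) has integer coefficients. Expanding the determinant yields x^7 - 14x^6 + 77x^5 - 210x^4 + 294x^3 - 196x^2 + 49x. The constant term is 0 because L is singular (the all-ones vector lies in its kernel). There is one zero in the spectrum, matching the 1 component.

x^7 - 14x^6 + 77x^5 - 210x^4 + 294x^3 - 196x^2 + 49x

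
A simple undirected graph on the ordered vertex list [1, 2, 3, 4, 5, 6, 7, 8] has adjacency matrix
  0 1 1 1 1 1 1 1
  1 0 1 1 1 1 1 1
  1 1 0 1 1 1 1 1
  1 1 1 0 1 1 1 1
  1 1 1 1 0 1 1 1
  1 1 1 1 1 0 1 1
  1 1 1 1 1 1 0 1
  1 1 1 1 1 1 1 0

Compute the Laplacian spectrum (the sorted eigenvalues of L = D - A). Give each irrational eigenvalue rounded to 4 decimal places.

[0, 8, 8, 8, 8, 8, 8, 8]

Each diagonal entry of L is the vertex degree and each off-diagonal entry is -1 where an edge is present, 0 otherwise; in the order [1, 2, 3, 4, 5, 6, 7, 8] the diagonal is [7, 7, 7, 7, 7, 7, 7, 7]. The multiplicity of 0 as a Laplacian eigenvalue equals the number of connected components. The single zero eigenvalue shows the graph is connected. There is one zero in the spectrum, matching the 1 component. By the matrix-tree theorem the graph has (1/8) * product of the nonzero eigenvalues = 262144 spanning trees.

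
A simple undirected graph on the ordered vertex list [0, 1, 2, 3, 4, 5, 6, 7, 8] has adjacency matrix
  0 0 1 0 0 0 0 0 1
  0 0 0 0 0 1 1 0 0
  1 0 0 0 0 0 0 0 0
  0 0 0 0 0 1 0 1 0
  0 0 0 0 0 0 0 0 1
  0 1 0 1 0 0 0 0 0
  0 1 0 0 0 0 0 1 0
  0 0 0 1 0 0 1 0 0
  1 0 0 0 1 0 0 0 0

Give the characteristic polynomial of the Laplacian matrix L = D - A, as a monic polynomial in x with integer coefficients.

Reading degrees in the order [0, 1, 2, 3, 4, 5, 6, 7, 8] gives [2, 2, 1, 2, 1, 2, 2, 2, 2]; set D = diag(2, 2, 1, 2, 1, 2, 2, 2, 2) and form L = D - A. L has integer entries, so p(x) = det(xI - L) has integer coefficients. Expanding the determinant yields x^9 - 16x^8 + 105x^7 - 364x^6 + 715x^5 - 790x^4 + 450x^3 - 100x^2. Since p(0) = det(-L) = 0, x divides p(x). The eigenvalues sum to 16, which equals trace(L) = 2|E|.

x^9 - 16x^8 + 105x^7 - 364x^6 + 715x^5 - 790x^4 + 450x^3 - 100x^2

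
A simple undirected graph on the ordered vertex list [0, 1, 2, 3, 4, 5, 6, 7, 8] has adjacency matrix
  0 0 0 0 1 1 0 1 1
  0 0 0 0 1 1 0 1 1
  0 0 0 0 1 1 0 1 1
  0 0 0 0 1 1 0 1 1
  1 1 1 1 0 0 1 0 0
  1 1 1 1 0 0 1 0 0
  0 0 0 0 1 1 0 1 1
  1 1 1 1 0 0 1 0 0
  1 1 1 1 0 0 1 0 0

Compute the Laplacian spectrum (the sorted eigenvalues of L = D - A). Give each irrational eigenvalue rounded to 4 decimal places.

With the vertex order [0, 1, 2, 3, 4, 5, 6, 7, 8], the degrees are [4, 4, 4, 4, 5, 5, 4, 5, 5], giving D = diag(4, 4, 4, 4, 5, 5, 4, 5, 5) and L = D - A. Diagonalising L (or applying a numerical eigensolver to the 9x9 matrix) gives the spectrum above. The eigenvalues sum to 40, which equals trace(L) = 2|E|.

[0, 4, 4, 4, 4, 5, 5, 5, 9]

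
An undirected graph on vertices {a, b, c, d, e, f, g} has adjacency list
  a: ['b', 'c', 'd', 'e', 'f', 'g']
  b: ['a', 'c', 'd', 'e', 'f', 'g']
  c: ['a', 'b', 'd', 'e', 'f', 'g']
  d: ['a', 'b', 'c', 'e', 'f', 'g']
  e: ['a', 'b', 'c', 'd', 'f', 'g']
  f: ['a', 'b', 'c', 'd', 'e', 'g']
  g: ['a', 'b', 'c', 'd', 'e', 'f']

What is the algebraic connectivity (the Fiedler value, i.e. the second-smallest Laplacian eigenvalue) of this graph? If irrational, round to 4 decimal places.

7

With the vertex order [a, b, c, d, e, f, g], the degrees are [6, 6, 6, 6, 6, 6, 6], giving D = diag(6, 6, 6, 6, 6, 6, 6) and L = D - A. Computing the eigenvalues of L and sorting gives [0, 7, 7, 7, 7, 7, 7]. The Fiedler value lambda_2 = 7 is strictly positive, so the graph is connected. The eigenvalues sum to 42, which equals trace(L) = 2|E|.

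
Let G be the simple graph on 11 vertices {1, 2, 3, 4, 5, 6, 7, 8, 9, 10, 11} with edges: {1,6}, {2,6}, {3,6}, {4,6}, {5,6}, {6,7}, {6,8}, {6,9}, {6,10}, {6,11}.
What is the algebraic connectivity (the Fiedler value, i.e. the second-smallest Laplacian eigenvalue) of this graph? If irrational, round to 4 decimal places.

Reading degrees in the order [1, 2, 3, 4, 5, 6, 7, 8, 9, 10, 11] gives [1, 1, 1, 1, 1, 10, 1, 1, 1, 1, 1]; set D = diag(1, 1, 1, 1, 1, 10, 1, 1, 1, 1, 1) and form L = D - A. The smallest Laplacian eigenvalue is always 0. The next one, lambda_2 = 1, measures how hard the graph is to disconnect: larger values mean better connectivity.

1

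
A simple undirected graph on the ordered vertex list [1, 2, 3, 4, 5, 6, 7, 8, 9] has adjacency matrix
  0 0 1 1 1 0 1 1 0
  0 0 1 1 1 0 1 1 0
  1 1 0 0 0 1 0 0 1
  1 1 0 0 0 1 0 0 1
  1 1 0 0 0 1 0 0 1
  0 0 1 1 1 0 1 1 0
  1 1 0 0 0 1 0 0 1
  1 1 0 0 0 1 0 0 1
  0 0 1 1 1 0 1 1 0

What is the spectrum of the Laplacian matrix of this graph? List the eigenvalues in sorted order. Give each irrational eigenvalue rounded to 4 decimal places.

[0, 4, 4, 4, 4, 5, 5, 5, 9]

Each diagonal entry of L is the vertex degree and each off-diagonal entry is -1 where an edge is present, 0 otherwise; in the order [1, 2, 3, 4, 5, 6, 7, 8, 9] the diagonal is [5, 5, 4, 4, 4, 5, 4, 4, 5]. Since every row of L sums to 0, the all-ones vector is in the kernel and 0 is an eigenvalue. There is one zero in the spectrum, matching the 1 component.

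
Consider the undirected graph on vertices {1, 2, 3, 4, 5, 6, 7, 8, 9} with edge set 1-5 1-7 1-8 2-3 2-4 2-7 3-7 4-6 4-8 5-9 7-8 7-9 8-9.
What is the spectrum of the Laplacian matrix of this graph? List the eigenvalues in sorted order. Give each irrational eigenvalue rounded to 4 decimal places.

With the vertex order [1, 2, 3, 4, 5, 6, 7, 8, 9], the degrees are [3, 3, 2, 3, 2, 1, 5, 4, 3], giving D = diag(3, 3, 2, 3, 2, 1, 5, 4, 3) and L = D - A. Since every row of L sums to 0, the all-ones vector is in the kernel and 0 is an eigenvalue. The eigenvalues sum to 26, which equals trace(L) = 2|E|. By the matrix-tree theorem the graph has (1/9) * product of the nonzero eigenvalues = 228 spanning trees.

[0, 0.6091, 1.0989, 2.4074, 3, 3, 4.0731, 5.5314, 6.2800]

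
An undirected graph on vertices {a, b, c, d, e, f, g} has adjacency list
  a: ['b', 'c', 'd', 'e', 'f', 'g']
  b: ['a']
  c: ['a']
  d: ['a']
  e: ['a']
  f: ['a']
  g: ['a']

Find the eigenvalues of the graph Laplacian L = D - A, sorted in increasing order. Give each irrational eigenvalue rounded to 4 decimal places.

With the vertex order [a, b, c, d, e, f, g], the degrees are [6, 1, 1, 1, 1, 1, 1], giving D = diag(6, 1, 1, 1, 1, 1, 1) and L = D - A. Diagonalising L (or applying a numerical eigensolver to the 7x7 matrix) gives the spectrum above.

[0, 1, 1, 1, 1, 1, 7]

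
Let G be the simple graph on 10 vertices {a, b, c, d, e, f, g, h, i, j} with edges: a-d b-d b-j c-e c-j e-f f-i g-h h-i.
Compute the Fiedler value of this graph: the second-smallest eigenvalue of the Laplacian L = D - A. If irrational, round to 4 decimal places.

0.0979

With the vertex order [a, b, c, d, e, f, g, h, i, j], the degrees are [1, 2, 2, 2, 2, 2, 1, 2, 2, 2], giving D = diag(1, 2, 2, 2, 2, 2, 1, 2, 2, 2) and L = D - A. The sorted Laplacian eigenvalues are [0, 0.0979, 0.3820, 0.8244, 1.3820, 2, 2.6180, 3.1756, 3.6180, 3.9021]; the algebraic connectivity is the second entry, 0.0979. The largest eigenvalue, 3.9021, is at most the vertex count 10.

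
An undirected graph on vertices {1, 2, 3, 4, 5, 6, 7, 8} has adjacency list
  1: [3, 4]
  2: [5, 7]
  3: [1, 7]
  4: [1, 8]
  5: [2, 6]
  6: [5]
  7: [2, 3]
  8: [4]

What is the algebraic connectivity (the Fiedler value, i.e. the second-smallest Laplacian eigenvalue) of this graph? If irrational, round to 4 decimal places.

Each diagonal entry of L is the vertex degree and each off-diagonal entry is -1 where an edge is present, 0 otherwise; in the order [1, 2, 3, 4, 5, 6, 7, 8] the diagonal is [2, 2, 2, 2, 2, 1, 2, 1]. The smallest Laplacian eigenvalue is always 0. The next one, lambda_2 = 0.1522, measures how hard the graph is to disconnect: larger values mean better connectivity. The largest eigenvalue, 3.8478, is at most the vertex count 8.

0.1522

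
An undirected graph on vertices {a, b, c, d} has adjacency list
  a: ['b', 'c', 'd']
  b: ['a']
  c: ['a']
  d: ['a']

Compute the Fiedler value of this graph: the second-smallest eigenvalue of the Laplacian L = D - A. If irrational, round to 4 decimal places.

1

Each diagonal entry of L is the vertex degree and each off-diagonal entry is -1 where an edge is present, 0 otherwise; in the order [a, b, c, d] the diagonal is [3, 1, 1, 1]. The sorted Laplacian eigenvalues are [0, 1, 1, 4]; the algebraic connectivity is the second entry, 1.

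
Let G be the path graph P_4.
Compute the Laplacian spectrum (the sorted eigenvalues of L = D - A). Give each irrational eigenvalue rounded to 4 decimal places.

The graph has 4 vertices and degree multiset [2, 2, 1, 1]; D is the diagonal matrix of degrees and L = D - A. Since every row of L sums to 0, the all-ones vector is in the kernel and 0 is an eigenvalue. The single zero eigenvalue shows the graph is connected. There is one zero in the spectrum, matching the 1 component.

[0, 0.5858, 2, 3.4142]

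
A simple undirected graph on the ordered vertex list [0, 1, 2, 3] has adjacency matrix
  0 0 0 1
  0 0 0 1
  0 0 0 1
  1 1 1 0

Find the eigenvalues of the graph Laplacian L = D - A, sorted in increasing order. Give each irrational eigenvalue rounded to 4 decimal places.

[0, 1, 1, 4]

Each diagonal entry of L is the vertex degree and each off-diagonal entry is -1 where an edge is present, 0 otherwise; in the order [0, 1, 2, 3] the diagonal is [1, 1, 1, 3]. L is symmetric positive semidefinite, so every eigenvalue is real and nonnegative. The single zero eigenvalue shows the graph is connected. By the matrix-tree theorem the graph has (1/4) * product of the nonzero eigenvalues = 1 spanning tree.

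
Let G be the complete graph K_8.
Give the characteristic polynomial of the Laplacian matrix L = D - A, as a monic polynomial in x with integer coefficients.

x^8 - 56x^7 + 1344x^6 - 17920x^5 + 143360x^4 - 688128x^3 + 1835008x^2 - 2097152x

The graph has 8 vertices and degree multiset [7, 7, 7, 7, 7, 7, 7, 7]; D is the diagonal matrix of degrees and L = D - A. L has integer entries, so p(x) = det(xI - L) has integer coefficients. Expanding the determinant yields x^8 - 56x^7 + 1344x^6 - 17920x^5 + 143360x^4 - 688128x^3 + 1835008x^2 - 2097152x. Since p(0) = det(-L) = 0, x divides p(x). The largest eigenvalue, 8, is at most the vertex count 8.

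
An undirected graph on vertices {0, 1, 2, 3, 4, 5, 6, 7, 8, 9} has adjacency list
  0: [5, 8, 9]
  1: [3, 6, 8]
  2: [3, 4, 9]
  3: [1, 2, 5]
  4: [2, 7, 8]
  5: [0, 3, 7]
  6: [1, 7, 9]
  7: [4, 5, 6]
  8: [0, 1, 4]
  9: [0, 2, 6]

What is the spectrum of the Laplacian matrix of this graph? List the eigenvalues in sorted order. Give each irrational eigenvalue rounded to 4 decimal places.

Reading degrees in the order [0, 1, 2, 3, 4, 5, 6, 7, 8, 9] gives [3, 3, 3, 3, 3, 3, 3, 3, 3, 3]; set D = diag(3, 3, 3, 3, 3, 3, 3, 3, 3, 3) and form L = D - A. Since every row of L sums to 0, the all-ones vector is in the kernel and 0 is an eigenvalue. The largest eigenvalue, 5, is at most the vertex count 10. There is one zero in the spectrum, matching the 1 component.

[0, 2, 2, 2, 2, 2, 5, 5, 5, 5]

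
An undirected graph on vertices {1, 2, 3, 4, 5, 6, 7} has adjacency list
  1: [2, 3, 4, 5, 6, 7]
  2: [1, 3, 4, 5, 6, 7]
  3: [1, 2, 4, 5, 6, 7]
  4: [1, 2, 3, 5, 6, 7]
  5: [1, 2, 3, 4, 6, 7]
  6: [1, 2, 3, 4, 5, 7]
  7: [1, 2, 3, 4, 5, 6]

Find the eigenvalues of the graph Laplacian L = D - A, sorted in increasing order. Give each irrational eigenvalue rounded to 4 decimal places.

Reading degrees in the order [1, 2, 3, 4, 5, 6, 7] gives [6, 6, 6, 6, 6, 6, 6]; set D = diag(6, 6, 6, 6, 6, 6, 6) and form L = D - A. Since every row of L sums to 0, the all-ones vector is in the kernel and 0 is an eigenvalue. The single zero eigenvalue shows the graph is connected. By the matrix-tree theorem the graph has (1/7) * product of the nonzero eigenvalues = 16807 spanning trees. The largest eigenvalue, 7, is at most the vertex count 7.

[0, 7, 7, 7, 7, 7, 7]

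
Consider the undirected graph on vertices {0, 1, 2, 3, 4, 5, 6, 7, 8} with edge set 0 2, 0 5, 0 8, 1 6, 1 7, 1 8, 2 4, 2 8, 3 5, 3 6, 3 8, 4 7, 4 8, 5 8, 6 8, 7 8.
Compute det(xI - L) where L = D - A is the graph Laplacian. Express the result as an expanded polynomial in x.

x^9 - 32x^8 + 428x^7 - 3136x^6 + 13786x^5 - 37232x^4 + 60276x^3 - 53424x^2 + 19845x

With the vertex order [0, 1, 2, 3, 4, 5, 6, 7, 8], the degrees are [3, 3, 3, 3, 3, 3, 3, 3, 8], giving D = diag(3, 3, 3, 3, 3, 3, 3, 3, 8) and L = D - A. Computing det(xI - L) by cofactor expansion (or equivalently via sum-over-permutations) gives x^9 - 32x^8 + 428x^7 - 3136x^6 + 13786x^5 - 37232x^4 + 60276x^3 - 53424x^2 + 19845x. Since p(0) = det(-L) = 0, x divides p(x). There is one zero in the spectrum, matching the 1 component. By the matrix-tree theorem the graph has (1/9) * product of the nonzero eigenvalues = 2205 spanning trees.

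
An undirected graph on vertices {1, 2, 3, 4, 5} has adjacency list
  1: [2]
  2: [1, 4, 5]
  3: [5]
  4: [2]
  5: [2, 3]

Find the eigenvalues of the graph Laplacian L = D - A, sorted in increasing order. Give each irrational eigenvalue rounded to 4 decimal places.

With the vertex order [1, 2, 3, 4, 5], the degrees are [1, 3, 1, 1, 2], giving D = diag(1, 3, 1, 1, 2) and L = D - A. Diagonalising L (or applying a numerical eigensolver to the 5x5 matrix) gives the spectrum above. The single zero eigenvalue shows the graph is connected. By the matrix-tree theorem the graph has (1/5) * product of the nonzero eigenvalues = 1 spanning tree.

[0, 0.5188, 1, 2.3111, 4.1701]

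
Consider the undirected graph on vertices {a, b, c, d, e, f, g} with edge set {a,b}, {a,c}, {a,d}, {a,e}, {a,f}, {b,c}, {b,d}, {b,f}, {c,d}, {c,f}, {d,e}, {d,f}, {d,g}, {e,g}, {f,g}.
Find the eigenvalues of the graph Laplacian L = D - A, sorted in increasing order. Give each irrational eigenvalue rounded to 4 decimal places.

Reading degrees in the order [a, b, c, d, e, f, g] gives [5, 4, 4, 6, 3, 5, 3]; set D = diag(5, 4, 4, 6, 3, 5, 3) and form L = D - A. Diagonalising L (or applying a numerical eigensolver to the 7x7 matrix) gives the spectrum above. By the matrix-tree theorem the graph has (1/7) * product of the nonzero eigenvalues = 1495 spanning trees.

[0, 2.2679, 3.5858, 5, 5.7321, 6.4142, 7]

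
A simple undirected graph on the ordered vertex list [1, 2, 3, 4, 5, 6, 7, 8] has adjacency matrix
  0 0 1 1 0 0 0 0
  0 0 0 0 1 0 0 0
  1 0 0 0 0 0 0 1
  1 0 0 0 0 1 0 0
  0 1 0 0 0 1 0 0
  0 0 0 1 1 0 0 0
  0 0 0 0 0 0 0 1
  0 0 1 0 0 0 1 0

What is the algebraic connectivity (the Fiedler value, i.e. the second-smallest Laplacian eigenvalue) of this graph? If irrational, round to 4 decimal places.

Each diagonal entry of L is the vertex degree and each off-diagonal entry is -1 where an edge is present, 0 otherwise; in the order [1, 2, 3, 4, 5, 6, 7, 8] the diagonal is [2, 1, 2, 2, 2, 2, 1, 2]. The smallest Laplacian eigenvalue is always 0. The next one, lambda_2 = 0.1522, measures how hard the graph is to disconnect: larger values mean better connectivity. The largest eigenvalue, 3.8478, is at most the vertex count 8. By the matrix-tree theorem the graph has (1/8) * product of the nonzero eigenvalues = 1 spanning tree.

0.1522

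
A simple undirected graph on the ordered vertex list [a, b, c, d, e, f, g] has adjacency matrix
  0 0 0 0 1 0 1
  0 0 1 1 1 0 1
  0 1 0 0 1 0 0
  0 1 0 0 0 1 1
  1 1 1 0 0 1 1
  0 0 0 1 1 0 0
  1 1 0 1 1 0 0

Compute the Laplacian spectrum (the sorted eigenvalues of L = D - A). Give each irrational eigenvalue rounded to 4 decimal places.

Each diagonal entry of L is the vertex degree and each off-diagonal entry is -1 where an edge is present, 0 otherwise; in the order [a, b, c, d, e, f, g] the diagonal is [2, 4, 2, 3, 5, 2, 4]. The multiplicity of 0 as a Laplacian eigenvalue equals the number of connected components. The single zero eigenvalue shows the graph is connected. The eigenvalues sum to 22, which equals trace(L) = 2|E|.

[0, 1.5858, 1.6972, 2.6972, 4.4142, 5.3028, 6.3028]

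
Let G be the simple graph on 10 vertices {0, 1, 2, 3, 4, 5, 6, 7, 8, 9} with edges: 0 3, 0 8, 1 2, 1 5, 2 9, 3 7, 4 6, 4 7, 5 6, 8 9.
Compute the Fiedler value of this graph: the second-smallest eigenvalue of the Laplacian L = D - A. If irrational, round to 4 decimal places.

0.3820

With the vertex order [0, 1, 2, 3, 4, 5, 6, 7, 8, 9], the degrees are [2, 2, 2, 2, 2, 2, 2, 2, 2, 2], giving D = diag(2, 2, 2, 2, 2, 2, 2, 2, 2, 2) and L = D - A. Computing the eigenvalues of L and sorting gives [0, 0.3820, 0.3820, 1.3820, 1.3820, 2.6180, 2.6180, 3.6180, 3.6180, 4]. The Fiedler value lambda_2 = 0.3820 is strictly positive, so the graph is connected. By the matrix-tree theorem the graph has (1/10) * product of the nonzero eigenvalues = 10 spanning trees.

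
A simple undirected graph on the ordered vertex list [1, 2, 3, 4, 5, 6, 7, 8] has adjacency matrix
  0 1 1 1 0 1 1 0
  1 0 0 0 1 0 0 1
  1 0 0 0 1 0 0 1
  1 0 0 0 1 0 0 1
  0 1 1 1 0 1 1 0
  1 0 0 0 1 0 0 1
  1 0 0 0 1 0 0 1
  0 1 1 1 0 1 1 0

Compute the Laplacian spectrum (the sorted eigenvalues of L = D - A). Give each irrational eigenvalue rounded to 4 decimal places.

With the vertex order [1, 2, 3, 4, 5, 6, 7, 8], the degrees are [5, 3, 3, 3, 5, 3, 3, 5], giving D = diag(5, 3, 3, 3, 5, 3, 3, 5) and L = D - A. L is symmetric positive semidefinite, so every eigenvalue is real and nonnegative. The single zero eigenvalue shows the graph is connected. The largest eigenvalue, 8, is at most the vertex count 8.

[0, 3, 3, 3, 3, 5, 5, 8]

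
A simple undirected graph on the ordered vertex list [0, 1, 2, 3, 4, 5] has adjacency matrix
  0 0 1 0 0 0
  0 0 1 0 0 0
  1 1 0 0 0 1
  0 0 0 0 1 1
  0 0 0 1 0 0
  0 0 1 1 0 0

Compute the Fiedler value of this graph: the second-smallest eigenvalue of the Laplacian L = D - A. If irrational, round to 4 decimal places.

Reading degrees in the order [0, 1, 2, 3, 4, 5] gives [1, 1, 3, 2, 1, 2]; set D = diag(1, 1, 3, 2, 1, 2) and form L = D - A. The smallest Laplacian eigenvalue is always 0. The next one, lambda_2 = 0.3249, measures how hard the graph is to disconnect: larger values mean better connectivity.

0.3249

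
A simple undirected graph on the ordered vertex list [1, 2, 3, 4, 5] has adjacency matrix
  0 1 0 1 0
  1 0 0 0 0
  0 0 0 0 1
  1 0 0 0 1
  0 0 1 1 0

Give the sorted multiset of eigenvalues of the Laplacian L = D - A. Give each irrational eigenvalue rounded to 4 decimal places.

Reading degrees in the order [1, 2, 3, 4, 5] gives [2, 1, 1, 2, 2]; set D = diag(2, 1, 1, 2, 2) and form L = D - A. L is symmetric positive semidefinite, so every eigenvalue is real and nonnegative. The single zero eigenvalue shows the graph is connected. The largest eigenvalue, 3.6180, is at most the vertex count 5.

[0, 0.3820, 1.3820, 2.6180, 3.6180]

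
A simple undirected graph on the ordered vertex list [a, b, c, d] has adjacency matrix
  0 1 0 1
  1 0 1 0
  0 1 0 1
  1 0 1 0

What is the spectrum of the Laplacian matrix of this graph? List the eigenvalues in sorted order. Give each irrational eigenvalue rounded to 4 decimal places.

[0, 2, 2, 4]

Reading degrees in the order [a, b, c, d] gives [2, 2, 2, 2]; set D = diag(2, 2, 2, 2) and form L = D - A. L is symmetric positive semidefinite, so every eigenvalue is real and nonnegative. The eigenvalues sum to 8, which equals trace(L) = 2|E|. The largest eigenvalue, 4, is at most the vertex count 4.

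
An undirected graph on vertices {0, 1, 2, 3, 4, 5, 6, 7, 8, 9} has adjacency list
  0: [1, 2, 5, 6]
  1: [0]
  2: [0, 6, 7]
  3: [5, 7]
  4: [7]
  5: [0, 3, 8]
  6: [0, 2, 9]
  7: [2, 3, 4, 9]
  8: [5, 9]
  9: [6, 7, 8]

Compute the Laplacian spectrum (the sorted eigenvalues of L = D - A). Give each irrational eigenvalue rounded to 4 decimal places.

[0, 0.6247, 0.8928, 1.4224, 1.6545, 2.6363, 3.4953, 4.2409, 5.3854, 5.6478]

Reading degrees in the order [0, 1, 2, 3, 4, 5, 6, 7, 8, 9] gives [4, 1, 3, 2, 1, 3, 3, 4, 2, 3]; set D = diag(4, 1, 3, 2, 1, 3, 3, 4, 2, 3) and form L = D - A. Since every row of L sums to 0, the all-ones vector is in the kernel and 0 is an eigenvalue. By the matrix-tree theorem the graph has (1/10) * product of the nonzero eigenvalues = 156 spanning trees. There is one zero in the spectrum, matching the 1 component.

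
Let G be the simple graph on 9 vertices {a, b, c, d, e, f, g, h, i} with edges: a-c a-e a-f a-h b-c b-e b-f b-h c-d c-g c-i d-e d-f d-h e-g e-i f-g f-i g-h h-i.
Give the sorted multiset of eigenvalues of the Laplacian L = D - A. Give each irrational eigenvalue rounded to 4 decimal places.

[0, 4, 4, 4, 4, 5, 5, 5, 9]

Reading degrees in the order [a, b, c, d, e, f, g, h, i] gives [4, 4, 5, 4, 5, 5, 4, 5, 4]; set D = diag(4, 4, 5, 4, 5, 5, 4, 5, 4) and form L = D - A. Since every row of L sums to 0, the all-ones vector is in the kernel and 0 is an eigenvalue. The single zero eigenvalue shows the graph is connected. There is one zero in the spectrum, matching the 1 component. By the matrix-tree theorem the graph has (1/9) * product of the nonzero eigenvalues = 32000 spanning trees.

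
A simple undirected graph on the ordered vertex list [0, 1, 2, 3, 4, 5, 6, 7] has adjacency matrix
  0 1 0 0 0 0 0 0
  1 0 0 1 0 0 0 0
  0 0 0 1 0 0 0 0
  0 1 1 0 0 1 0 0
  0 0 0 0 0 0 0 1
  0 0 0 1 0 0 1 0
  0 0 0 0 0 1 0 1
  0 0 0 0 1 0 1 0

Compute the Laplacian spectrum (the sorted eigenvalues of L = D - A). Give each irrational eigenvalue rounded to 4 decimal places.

[0, 0.1864, 0.5858, 1, 2, 2.4707, 3.4142, 4.3429]

Reading degrees in the order [0, 1, 2, 3, 4, 5, 6, 7] gives [1, 2, 1, 3, 1, 2, 2, 2]; set D = diag(1, 2, 1, 3, 1, 2, 2, 2) and form L = D - A. The multiplicity of 0 as a Laplacian eigenvalue equals the number of connected components. By the matrix-tree theorem the graph has (1/8) * product of the nonzero eigenvalues = 1 spanning tree.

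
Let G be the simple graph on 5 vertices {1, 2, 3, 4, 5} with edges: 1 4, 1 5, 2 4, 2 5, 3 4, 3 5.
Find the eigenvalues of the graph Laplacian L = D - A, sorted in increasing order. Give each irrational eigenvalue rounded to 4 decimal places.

Each diagonal entry of L is the vertex degree and each off-diagonal entry is -1 where an edge is present, 0 otherwise; in the order [1, 2, 3, 4, 5] the diagonal is [2, 2, 2, 3, 3]. The multiplicity of 0 as a Laplacian eigenvalue equals the number of connected components.

[0, 2, 2, 3, 5]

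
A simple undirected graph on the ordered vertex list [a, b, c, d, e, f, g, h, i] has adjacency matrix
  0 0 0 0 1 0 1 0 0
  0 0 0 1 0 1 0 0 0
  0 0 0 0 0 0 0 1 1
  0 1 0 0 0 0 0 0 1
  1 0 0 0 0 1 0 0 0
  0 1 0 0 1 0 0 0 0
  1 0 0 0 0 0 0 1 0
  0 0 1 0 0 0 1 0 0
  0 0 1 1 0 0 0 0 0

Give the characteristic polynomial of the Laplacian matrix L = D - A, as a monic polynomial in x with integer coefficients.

x^9 - 18x^8 + 135x^7 - 546x^6 + 1287x^5 - 1782x^4 + 1386x^3 - 540x^2 + 81x

Reading degrees in the order [a, b, c, d, e, f, g, h, i] gives [2, 2, 2, 2, 2, 2, 2, 2, 2]; set D = diag(2, 2, 2, 2, 2, 2, 2, 2, 2) and form L = D - A. L has integer entries, so p(x) = det(xI - L) has integer coefficients. Expanding the determinant yields x^9 - 18x^8 + 135x^7 - 546x^6 + 1287x^5 - 1782x^4 + 1386x^3 - 540x^2 + 81x. Since p(0) = det(-L) = 0, x divides p(x).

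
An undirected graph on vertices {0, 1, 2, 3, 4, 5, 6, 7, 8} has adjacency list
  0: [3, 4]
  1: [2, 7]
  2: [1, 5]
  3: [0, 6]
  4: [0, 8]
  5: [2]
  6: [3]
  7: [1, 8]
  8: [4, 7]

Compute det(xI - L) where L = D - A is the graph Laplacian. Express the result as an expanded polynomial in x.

x^9 - 16x^8 + 105x^7 - 364x^6 + 715x^5 - 792x^4 + 462x^3 - 120x^2 + 9x

Reading degrees in the order [0, 1, 2, 3, 4, 5, 6, 7, 8] gives [2, 2, 2, 2, 2, 1, 1, 2, 2]; set D = diag(2, 2, 2, 2, 2, 1, 1, 2, 2) and form L = D - A. L has integer entries, so p(x) = det(xI - L) has integer coefficients. Expanding the determinant yields x^9 - 16x^8 + 105x^7 - 364x^6 + 715x^5 - 792x^4 + 462x^3 - 120x^2 + 9x. The constant term is 0 because L is singular (the all-ones vector lies in its kernel). The largest eigenvalue, 3.8794, is at most the vertex count 9.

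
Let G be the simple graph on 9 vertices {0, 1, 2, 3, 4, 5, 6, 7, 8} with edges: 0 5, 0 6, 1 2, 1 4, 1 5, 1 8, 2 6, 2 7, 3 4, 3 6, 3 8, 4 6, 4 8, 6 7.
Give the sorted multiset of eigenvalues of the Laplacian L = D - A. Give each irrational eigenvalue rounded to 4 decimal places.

[0, 1.0603, 1.2403, 2.3170, 3.2935, 3.6967, 4.4686, 5.5134, 6.4102]

Reading degrees in the order [0, 1, 2, 3, 4, 5, 6, 7, 8] gives [2, 4, 3, 3, 4, 2, 5, 2, 3]; set D = diag(2, 4, 3, 3, 4, 2, 5, 2, 3) and form L = D - A. The multiplicity of 0 as a Laplacian eigenvalue equals the number of connected components. The single zero eigenvalue shows the graph is connected. The largest eigenvalue, 6.4102, is at most the vertex count 9. By the matrix-tree theorem the graph has (1/9) * product of the nonzero eigenvalues = 651 spanning trees.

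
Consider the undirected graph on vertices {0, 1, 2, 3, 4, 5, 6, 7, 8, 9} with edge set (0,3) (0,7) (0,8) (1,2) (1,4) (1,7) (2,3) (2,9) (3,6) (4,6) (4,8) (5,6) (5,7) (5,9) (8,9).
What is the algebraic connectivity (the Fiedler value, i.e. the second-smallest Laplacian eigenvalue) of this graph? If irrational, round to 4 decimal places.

Each diagonal entry of L is the vertex degree and each off-diagonal entry is -1 where an edge is present, 0 otherwise; in the order [0, 1, 2, 3, 4, 5, 6, 7, 8, 9] the diagonal is [3, 3, 3, 3, 3, 3, 3, 3, 3, 3]. Computing the eigenvalues of L and sorting gives [0, 2, 2, 2, 2, 2, 5, 5, 5, 5]. The Fiedler value lambda_2 = 2 is strictly positive, so the graph is connected. By the matrix-tree theorem the graph has (1/10) * product of the nonzero eigenvalues = 2000 spanning trees. The largest eigenvalue, 5, is at most the vertex count 10.

2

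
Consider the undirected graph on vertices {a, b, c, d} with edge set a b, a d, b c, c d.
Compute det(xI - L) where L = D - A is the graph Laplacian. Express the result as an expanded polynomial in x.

With the vertex order [a, b, c, d], the degrees are [2, 2, 2, 2], giving D = diag(2, 2, 2, 2) and L = D - A. L has integer entries, so p(x) = det(xI - L) has integer coefficients. Expanding the determinant yields x^4 - 8x^3 + 20x^2 - 16x. Since p(0) = det(-L) = 0, x divides p(x). The eigenvalues sum to 8, which equals trace(L) = 2|E|. There is one zero in the spectrum, matching the 1 component.

x^4 - 8x^3 + 20x^2 - 16x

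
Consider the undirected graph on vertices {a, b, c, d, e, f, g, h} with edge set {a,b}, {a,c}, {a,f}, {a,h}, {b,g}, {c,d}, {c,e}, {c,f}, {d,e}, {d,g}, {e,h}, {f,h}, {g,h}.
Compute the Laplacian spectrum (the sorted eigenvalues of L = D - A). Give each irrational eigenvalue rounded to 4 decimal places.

With the vertex order [a, b, c, d, e, f, g, h], the degrees are [4, 2, 4, 3, 3, 3, 3, 4], giving D = diag(4, 2, 4, 3, 3, 3, 3, 4) and L = D - A. L is symmetric positive semidefinite, so every eigenvalue is real and nonnegative. The single zero eigenvalue shows the graph is connected. There is one zero in the spectrum, matching the 1 component.

[0, 1.4831, 1.9336, 3.1085, 3.4988, 4.7266, 5.1043, 6.1452]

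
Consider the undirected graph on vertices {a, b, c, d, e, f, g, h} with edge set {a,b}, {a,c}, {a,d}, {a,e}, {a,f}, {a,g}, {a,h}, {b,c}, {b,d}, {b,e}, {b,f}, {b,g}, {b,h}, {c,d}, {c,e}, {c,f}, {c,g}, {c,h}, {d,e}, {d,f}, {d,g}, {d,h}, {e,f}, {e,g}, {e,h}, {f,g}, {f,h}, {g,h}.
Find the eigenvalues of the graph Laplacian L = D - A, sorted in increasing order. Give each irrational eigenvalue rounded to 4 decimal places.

With the vertex order [a, b, c, d, e, f, g, h], the degrees are [7, 7, 7, 7, 7, 7, 7, 7], giving D = diag(7, 7, 7, 7, 7, 7, 7, 7) and L = D - A. L is symmetric positive semidefinite, so every eigenvalue is real and nonnegative.

[0, 8, 8, 8, 8, 8, 8, 8]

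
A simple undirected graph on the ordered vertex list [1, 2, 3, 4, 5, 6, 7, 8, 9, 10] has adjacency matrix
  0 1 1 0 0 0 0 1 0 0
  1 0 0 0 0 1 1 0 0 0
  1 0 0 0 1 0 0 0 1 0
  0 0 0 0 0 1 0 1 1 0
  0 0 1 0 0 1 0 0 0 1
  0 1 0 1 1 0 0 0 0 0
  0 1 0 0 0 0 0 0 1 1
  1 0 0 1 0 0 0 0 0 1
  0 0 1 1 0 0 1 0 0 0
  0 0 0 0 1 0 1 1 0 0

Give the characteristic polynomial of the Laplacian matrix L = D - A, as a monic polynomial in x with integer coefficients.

Reading degrees in the order [1, 2, 3, 4, 5, 6, 7, 8, 9, 10] gives [3, 3, 3, 3, 3, 3, 3, 3, 3, 3]; set D = diag(3, 3, 3, 3, 3, 3, 3, 3, 3, 3) and form L = D - A. The eigenvalues of L are [0, 2, 2, 2, 2, 2, 5, 5, 5, 5]; the characteristic polynomial is the product of (x - lambda_i), which multiplies out to x^10 - 30x^9 + 390x^8 - 2880x^7 + 13305x^6 - 39882x^5 + 77640x^4 - 94800x^3 + 66000x^2 - 20000x. The constant term is 0 because L is singular (the all-ones vector lies in its kernel). The largest eigenvalue, 5, is at most the vertex count 10.

x^10 - 30x^9 + 390x^8 - 2880x^7 + 13305x^6 - 39882x^5 + 77640x^4 - 94800x^3 + 66000x^2 - 20000x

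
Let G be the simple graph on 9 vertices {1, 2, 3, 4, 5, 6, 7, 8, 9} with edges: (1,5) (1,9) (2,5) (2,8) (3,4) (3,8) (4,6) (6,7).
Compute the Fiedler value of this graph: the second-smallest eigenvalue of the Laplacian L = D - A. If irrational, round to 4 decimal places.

With the vertex order [1, 2, 3, 4, 5, 6, 7, 8, 9], the degrees are [2, 2, 2, 2, 2, 2, 1, 2, 1], giving D = diag(2, 2, 2, 2, 2, 2, 1, 2, 1) and L = D - A. The smallest Laplacian eigenvalue is always 0. The next one, lambda_2 = 0.1206, measures how hard the graph is to disconnect: larger values mean better connectivity. The eigenvalues sum to 16, which equals trace(L) = 2|E|.

0.1206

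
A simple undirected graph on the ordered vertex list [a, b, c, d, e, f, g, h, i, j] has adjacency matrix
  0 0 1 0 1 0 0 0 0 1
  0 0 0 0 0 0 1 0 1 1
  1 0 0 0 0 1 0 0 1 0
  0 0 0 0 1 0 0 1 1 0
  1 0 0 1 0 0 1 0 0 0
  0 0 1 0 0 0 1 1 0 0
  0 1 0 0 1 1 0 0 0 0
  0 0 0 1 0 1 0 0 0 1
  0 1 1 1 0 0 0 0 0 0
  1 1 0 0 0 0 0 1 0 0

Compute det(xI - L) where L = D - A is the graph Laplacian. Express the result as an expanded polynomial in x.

Each diagonal entry of L is the vertex degree and each off-diagonal entry is -1 where an edge is present, 0 otherwise; in the order [a, b, c, d, e, f, g, h, i, j] the diagonal is [3, 3, 3, 3, 3, 3, 3, 3, 3, 3]. The eigenvalues of L are [0, 2, 2, 2, 2, 2, 5, 5, 5, 5]; the characteristic polynomial is the product of (x - lambda_i), which multiplies out to x^10 - 30x^9 + 390x^8 - 2880x^7 + 13305x^6 - 39882x^5 + 77640x^4 - 94800x^3 + 66000x^2 - 20000x. The constant term is 0 because L is singular (the all-ones vector lies in its kernel). There is one zero in the spectrum, matching the 1 component.

x^10 - 30x^9 + 390x^8 - 2880x^7 + 13305x^6 - 39882x^5 + 77640x^4 - 94800x^3 + 66000x^2 - 20000x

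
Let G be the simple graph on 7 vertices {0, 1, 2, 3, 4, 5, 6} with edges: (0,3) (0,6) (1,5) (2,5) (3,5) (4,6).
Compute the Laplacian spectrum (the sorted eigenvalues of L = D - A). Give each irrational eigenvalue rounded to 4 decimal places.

[0, 0.2254, 1, 1, 2.1859, 3.3604, 4.2283]

With the vertex order [0, 1, 2, 3, 4, 5, 6], the degrees are [2, 1, 1, 2, 1, 3, 2], giving D = diag(2, 1, 1, 2, 1, 3, 2) and L = D - A. Since every row of L sums to 0, the all-ones vector is in the kernel and 0 is an eigenvalue. The single zero eigenvalue shows the graph is connected. By the matrix-tree theorem the graph has (1/7) * product of the nonzero eigenvalues = 1 spanning tree. The eigenvalues sum to 12, which equals trace(L) = 2|E|.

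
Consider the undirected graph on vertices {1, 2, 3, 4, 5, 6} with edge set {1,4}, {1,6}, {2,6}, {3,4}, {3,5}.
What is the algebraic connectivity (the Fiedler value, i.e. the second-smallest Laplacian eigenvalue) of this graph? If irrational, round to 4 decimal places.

0.2679

Each diagonal entry of L is the vertex degree and each off-diagonal entry is -1 where an edge is present, 0 otherwise; in the order [1, 2, 3, 4, 5, 6] the diagonal is [2, 1, 2, 2, 1, 2]. The sorted Laplacian eigenvalues are [0, 0.2679, 1, 2, 3, 3.7321]; the algebraic connectivity is the second entry, 0.2679. The eigenvalues sum to 10, which equals trace(L) = 2|E|. By the matrix-tree theorem the graph has (1/6) * product of the nonzero eigenvalues = 1 spanning tree.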